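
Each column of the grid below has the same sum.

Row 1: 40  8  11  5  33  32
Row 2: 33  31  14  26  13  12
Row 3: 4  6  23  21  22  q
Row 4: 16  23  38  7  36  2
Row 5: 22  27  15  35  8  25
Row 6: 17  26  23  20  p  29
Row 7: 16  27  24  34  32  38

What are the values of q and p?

The complete columns each total 148.
Column 6 is missing 148 − 138 = 10 (since 32 + 12 + 2 + 25 + 29 + 38 = 138).
Column 5 is missing 148 − 144 = 4 (since 33 + 13 + 22 + 36 + 8 + 32 = 144).

q = 10, p = 4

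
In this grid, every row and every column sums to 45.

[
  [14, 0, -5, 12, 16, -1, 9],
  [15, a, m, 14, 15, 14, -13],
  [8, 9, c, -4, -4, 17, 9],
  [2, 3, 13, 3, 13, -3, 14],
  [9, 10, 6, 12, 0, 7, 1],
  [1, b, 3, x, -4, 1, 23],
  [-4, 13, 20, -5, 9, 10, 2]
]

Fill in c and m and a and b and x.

Row 3: 8 + 9 − 4 − 4 + 17 + 9 = 35, so its missing entry is 45 − 35 = 10.
Column 3: -5 + 10 + 13 + 6 + 3 + 20 = 47, so its missing entry is 45 − 47 = -2.
Row 2: 15 − 2 + 14 + 15 + 14 − 13 = 43, so its missing entry is 45 − 43 = 2.
Column 2: 0 + 2 + 9 + 3 + 10 + 13 = 37, so its missing entry is 45 − 37 = 8.
Row 6: 1 + 8 + 3 − 4 + 1 + 23 = 32, so its missing entry is 45 − 32 = 13.

c = 10, m = -2, a = 2, b = 8, x = 13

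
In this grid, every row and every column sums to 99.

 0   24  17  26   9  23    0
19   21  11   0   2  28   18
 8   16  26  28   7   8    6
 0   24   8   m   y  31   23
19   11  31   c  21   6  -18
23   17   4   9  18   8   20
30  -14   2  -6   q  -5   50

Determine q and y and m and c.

Row 7 has 30 − 14 + 2 − 6 − 5 + 50 = 57; the blank must be 99 − 57 = 42.
Column 5 has 9 + 2 + 7 + 21 + 18 + 42 = 99; the blank must be 99 − 99 = 0.
Row 4 has 0 + 24 + 8 + 0 + 31 + 23 = 86; the blank must be 99 − 86 = 13.
Row 5 has 19 + 11 + 31 + 21 + 6 − 18 = 70; the blank must be 99 − 70 = 29.

q = 42, y = 0, m = 13, c = 29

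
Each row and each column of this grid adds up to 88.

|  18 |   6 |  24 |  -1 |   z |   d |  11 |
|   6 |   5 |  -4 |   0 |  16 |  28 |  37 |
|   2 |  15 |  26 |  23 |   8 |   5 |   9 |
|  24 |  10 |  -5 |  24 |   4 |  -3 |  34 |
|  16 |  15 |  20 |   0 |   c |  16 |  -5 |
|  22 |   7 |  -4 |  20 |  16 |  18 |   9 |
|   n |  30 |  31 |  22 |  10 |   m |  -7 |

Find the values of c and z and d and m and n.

The known cells in row 5 total 62, leaving 88 − 62 = 26 for the blank.
The known cells in column 5 total 80, leaving 88 − 80 = 8 for the blank.
The known cells in row 1 total 66, leaving 88 − 66 = 22 for the blank.
The known cells in column 6 total 86, leaving 88 − 86 = 2 for the blank.
The known cells in row 7 total 88, leaving 88 − 88 = 0 for the blank.

c = 26, z = 8, d = 22, m = 2, n = 0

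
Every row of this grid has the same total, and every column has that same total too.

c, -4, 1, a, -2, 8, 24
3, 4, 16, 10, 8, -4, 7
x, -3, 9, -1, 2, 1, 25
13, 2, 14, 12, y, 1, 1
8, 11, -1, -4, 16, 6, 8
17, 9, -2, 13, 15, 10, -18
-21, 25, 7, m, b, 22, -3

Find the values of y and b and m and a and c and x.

y = 1, b = 4, m = 10, a = 4, c = 13, x = 11

Rows 2 and 5 both sum to 44, so that's the common total.
Row 4: 13 + 2 + 14 + 12 + 1 + 1 = 43, so its missing entry is 44 − 43 = 1.
Row 3: -3 + 9 − 1 + 2 + 1 + 25 = 33, so its missing entry is 44 − 33 = 11.
Column 1: 3 + 11 + 13 + 8 + 17 − 21 = 31, so its missing entry is 44 − 31 = 13.
Row 1: 13 − 4 + 1 − 2 + 8 + 24 = 40, so its missing entry is 44 − 40 = 4.
Column 5: -2 + 8 + 2 + 1 + 16 + 15 = 40, so its missing entry is 44 − 40 = 4.
Row 7: -21 + 25 + 7 + 4 + 22 − 3 = 34, so its missing entry is 44 − 34 = 10.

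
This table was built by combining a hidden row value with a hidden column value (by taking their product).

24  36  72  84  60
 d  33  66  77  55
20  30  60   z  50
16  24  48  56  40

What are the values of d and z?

Each row is a constant multiple of every other row — this is a multiplication table with the headers hidden.
Row 2 is 55/60 = 11/12 times row 1, so its entry in column 1 is 24 × 11/12 = 22.
Row 3 is 50/60 = 5/6 times row 1, so its entry in column 4 is 84 × 5/6 = 70.

d = 22, z = 70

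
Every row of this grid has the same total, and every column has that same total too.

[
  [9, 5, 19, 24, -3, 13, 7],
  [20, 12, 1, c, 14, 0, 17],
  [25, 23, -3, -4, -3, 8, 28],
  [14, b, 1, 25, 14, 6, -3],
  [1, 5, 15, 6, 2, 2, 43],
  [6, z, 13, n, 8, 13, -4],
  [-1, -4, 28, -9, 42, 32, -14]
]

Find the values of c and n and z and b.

Rows 1 and 3 both sum to 74, so that's the common total.
Row 4 has 14 + 1 + 25 + 14 + 6 − 3 = 57; the blank must be 74 − 57 = 17.
Row 2 has 20 + 12 + 1 + 14 + 0 + 17 = 64; the blank must be 74 − 64 = 10.
Column 4 has 24 + 10 − 4 + 25 + 6 − 9 = 52; the blank must be 74 − 52 = 22.
Row 6 has 6 + 13 + 22 + 8 + 13 − 4 = 58; the blank must be 74 − 58 = 16.

c = 10, n = 22, z = 16, b = 17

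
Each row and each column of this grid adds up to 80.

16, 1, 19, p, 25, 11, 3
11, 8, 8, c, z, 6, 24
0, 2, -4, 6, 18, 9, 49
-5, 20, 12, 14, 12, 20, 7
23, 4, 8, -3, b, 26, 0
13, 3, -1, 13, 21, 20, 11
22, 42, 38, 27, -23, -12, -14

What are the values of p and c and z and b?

p = 5, c = 18, z = 5, b = 22

The known cells in row 5 total 58, leaving 80 − 58 = 22 for the blank.
The known cells in row 1 total 75, leaving 80 − 75 = 5 for the blank.
The known cells in column 4 total 62, leaving 80 − 62 = 18 for the blank.
The known cells in row 2 total 75, leaving 80 − 75 = 5 for the blank.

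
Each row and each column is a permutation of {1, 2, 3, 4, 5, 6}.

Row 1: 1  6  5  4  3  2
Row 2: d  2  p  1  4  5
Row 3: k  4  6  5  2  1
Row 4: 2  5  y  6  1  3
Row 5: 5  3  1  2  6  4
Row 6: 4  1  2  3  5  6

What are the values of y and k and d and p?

y = 4, k = 3, d = 6, p = 3

For row 4, column 3: row 4 already has {1, 2, 3, 5, 6}; that leaves 4.
At (row 2, col 3): column 3 already has {1, 2, 4, 5, 6}, so the value is 3.
Cell (2,1): row 2 already has {1, 2, 3, 4, 5} → 6.
At (row 3, col 1): row 3 already has {1, 2, 4, 5, 6}, so the value is 3.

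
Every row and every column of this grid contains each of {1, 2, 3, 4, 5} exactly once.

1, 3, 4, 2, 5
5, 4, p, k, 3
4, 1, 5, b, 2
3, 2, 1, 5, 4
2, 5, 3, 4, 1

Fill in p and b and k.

p = 2, b = 3, k = 1

At (row 3, col 4): row 3 already has {1, 2, 4, 5}, so the value is 3.
For row 2, column 3: column 3 already has {1, 3, 4, 5}; that leaves 2.
At (row 2, col 4): row 2 already has {2, 3, 4, 5}, so the value is 1.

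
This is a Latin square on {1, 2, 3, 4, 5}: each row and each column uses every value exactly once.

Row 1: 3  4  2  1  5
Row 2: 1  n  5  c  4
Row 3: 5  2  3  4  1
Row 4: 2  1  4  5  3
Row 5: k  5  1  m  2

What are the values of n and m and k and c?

n = 3, m = 3, k = 4, c = 2

Cell (2,2): column 2 already has {1, 2, 4, 5} → 3.
Cell (5,1): column 1 already has {1, 2, 3, 5} → 4.
For row 2, column 4: row 2 already has {1, 3, 4, 5}; that leaves 2.
Cell (5,4): row 5 already has {1, 2, 4, 5} → 3.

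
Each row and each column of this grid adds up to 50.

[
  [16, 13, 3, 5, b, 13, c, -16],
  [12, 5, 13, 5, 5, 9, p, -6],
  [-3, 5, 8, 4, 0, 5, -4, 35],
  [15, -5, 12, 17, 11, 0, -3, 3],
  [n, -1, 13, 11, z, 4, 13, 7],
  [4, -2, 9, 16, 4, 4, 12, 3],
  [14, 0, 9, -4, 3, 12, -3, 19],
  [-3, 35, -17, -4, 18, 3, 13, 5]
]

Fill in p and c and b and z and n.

The known cells in column 1 total 55, leaving 50 − 55 = -5 for the blank.
The known cells in row 5 total 42, leaving 50 − 42 = 8 for the blank.
The known cells in column 5 total 49, leaving 50 − 49 = 1 for the blank.
The known cells in row 1 total 35, leaving 50 − 35 = 15 for the blank.
The known cells in row 2 total 43, leaving 50 − 43 = 7 for the blank.

p = 7, c = 15, b = 1, z = 8, n = -5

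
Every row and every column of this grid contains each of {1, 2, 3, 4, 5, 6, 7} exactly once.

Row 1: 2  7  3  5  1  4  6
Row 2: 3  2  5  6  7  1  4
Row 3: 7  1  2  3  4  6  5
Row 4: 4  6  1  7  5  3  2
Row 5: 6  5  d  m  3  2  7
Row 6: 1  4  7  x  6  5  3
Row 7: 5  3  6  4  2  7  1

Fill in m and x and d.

Cell (6,4): row 6 already has {1, 3, 4, 5, 6, 7} → 2.
For row 5, column 3: column 3 already has {1, 2, 3, 5, 6, 7}; that leaves 4.
For row 5, column 4: row 5 already has {2, 3, 4, 5, 6, 7}; that leaves 1.

m = 1, x = 2, d = 4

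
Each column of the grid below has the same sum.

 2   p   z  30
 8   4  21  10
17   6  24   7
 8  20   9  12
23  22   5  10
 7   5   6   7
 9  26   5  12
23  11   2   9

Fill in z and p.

Columns 1 and 4 both add up to 97, so every column sums to 97.
Column 3: 21 + 24 + 9 + 5 + 6 + 5 + 2 = 72, so the missing entry is 97 − 72 = 25.
Column 2: 4 + 6 + 20 + 22 + 5 + 26 + 11 = 94, so the missing entry is 97 − 94 = 3.

z = 25, p = 3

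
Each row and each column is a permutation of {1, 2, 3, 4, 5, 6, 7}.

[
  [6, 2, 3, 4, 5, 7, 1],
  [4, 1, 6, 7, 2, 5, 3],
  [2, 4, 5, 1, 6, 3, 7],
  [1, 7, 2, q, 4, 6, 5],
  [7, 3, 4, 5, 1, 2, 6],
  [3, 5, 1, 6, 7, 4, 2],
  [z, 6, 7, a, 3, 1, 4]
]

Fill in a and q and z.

a = 2, q = 3, z = 5

At (row 4, col 4): row 4 already has {1, 2, 4, 5, 6, 7}, so the value is 3.
Cell (7,4): column 4 already has {1, 3, 4, 5, 6, 7} → 2.
At (row 7, col 1): row 7 already has {1, 2, 3, 4, 6, 7}, so the value is 5.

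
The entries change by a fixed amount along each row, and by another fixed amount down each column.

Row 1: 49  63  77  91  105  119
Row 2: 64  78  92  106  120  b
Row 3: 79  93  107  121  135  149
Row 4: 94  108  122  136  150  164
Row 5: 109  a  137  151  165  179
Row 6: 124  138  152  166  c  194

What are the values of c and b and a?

c = 180, b = 134, a = 123

Along each row the entries change by 14 per step; down each column they change by 15.
Row 6: from 124 at column 1, stepping by 14 to column 5 gives 180.
Row 2: from 64 at column 1, stepping by 14 to column 6 gives 134.
Row 5: from 109 at column 1, stepping by 14 to column 2 gives 123.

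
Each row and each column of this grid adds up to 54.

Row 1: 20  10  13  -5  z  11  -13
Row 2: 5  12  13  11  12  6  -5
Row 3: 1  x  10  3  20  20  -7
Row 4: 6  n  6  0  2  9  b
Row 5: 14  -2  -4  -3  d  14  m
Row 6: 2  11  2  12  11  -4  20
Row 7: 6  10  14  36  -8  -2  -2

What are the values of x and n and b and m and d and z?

x = 7, n = 6, b = 25, m = 36, d = -1, z = 18

Row 1: 20 + 10 + 13 − 5 + 11 − 13 = 36, so its missing entry is 54 − 36 = 18.
Column 5: 18 + 12 + 20 + 2 + 11 − 8 = 55, so its missing entry is 54 − 55 = -1.
Row 3: 1 + 10 + 3 + 20 + 20 − 7 = 47, so its missing entry is 54 − 47 = 7.
Column 2: 10 + 12 + 7 − 2 + 11 + 10 = 48, so its missing entry is 54 − 48 = 6.
Row 5: 14 − 2 − 4 − 3 − 1 + 14 = 18, so its missing entry is 54 − 18 = 36.
Row 4: 6 + 6 + 6 + 0 + 2 + 9 = 29, so its missing entry is 54 − 29 = 25.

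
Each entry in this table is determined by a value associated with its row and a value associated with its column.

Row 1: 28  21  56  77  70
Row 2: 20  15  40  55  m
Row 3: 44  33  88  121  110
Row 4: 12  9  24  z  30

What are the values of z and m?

z = 33, m = 50

Each row is a constant multiple of every other row — this is a multiplication table with the headers hidden.
Row 4 is 12/28 = 3/7 times row 1, so its entry in column 4 is 77 × 3/7 = 33.
Row 2 is 20/28 = 5/7 times row 1, so its entry in column 5 is 70 × 5/7 = 50.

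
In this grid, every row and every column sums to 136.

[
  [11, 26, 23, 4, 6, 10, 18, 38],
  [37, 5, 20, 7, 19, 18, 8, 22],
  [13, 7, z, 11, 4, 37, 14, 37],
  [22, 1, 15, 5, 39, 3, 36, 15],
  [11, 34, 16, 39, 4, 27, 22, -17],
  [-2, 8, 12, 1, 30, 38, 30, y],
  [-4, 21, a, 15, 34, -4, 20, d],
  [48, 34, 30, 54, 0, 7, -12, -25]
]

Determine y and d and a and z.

y = 19, d = 47, a = 7, z = 13

Row 6: -2 + 8 + 12 + 1 + 30 + 38 + 30 = 117, so its missing entry is 136 − 117 = 19.
Column 8: 38 + 22 + 37 + 15 − 17 + 19 − 25 = 89, so its missing entry is 136 − 89 = 47.
Row 7: -4 + 21 + 15 + 34 − 4 + 20 + 47 = 129, so its missing entry is 136 − 129 = 7.
Row 3: 13 + 7 + 11 + 4 + 37 + 14 + 37 = 123, so its missing entry is 136 − 123 = 13.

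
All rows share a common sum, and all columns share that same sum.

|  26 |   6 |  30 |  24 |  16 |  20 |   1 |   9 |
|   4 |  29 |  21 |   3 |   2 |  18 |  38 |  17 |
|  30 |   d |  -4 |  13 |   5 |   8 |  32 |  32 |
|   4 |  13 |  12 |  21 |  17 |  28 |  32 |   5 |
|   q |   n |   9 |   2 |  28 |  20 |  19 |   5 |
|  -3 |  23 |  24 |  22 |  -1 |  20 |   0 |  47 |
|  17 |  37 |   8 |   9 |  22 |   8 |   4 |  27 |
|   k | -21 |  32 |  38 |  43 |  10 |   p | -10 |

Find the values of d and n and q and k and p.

Rows 1 and 2 both sum to 132, so that's the common total.
Row 3: 30 − 4 + 13 + 5 + 8 + 32 + 32 = 116, so its missing entry is 132 − 116 = 16.
Column 7: 1 + 38 + 32 + 32 + 19 + 0 + 4 = 126, so its missing entry is 132 − 126 = 6.
Row 8: -21 + 32 + 38 + 43 + 10 + 6 − 10 = 98, so its missing entry is 132 − 98 = 34.
Column 1: 26 + 4 + 30 + 4 − 3 + 17 + 34 = 112, so its missing entry is 132 − 112 = 20.
Row 5: 20 + 9 + 2 + 28 + 20 + 19 + 5 = 103, so its missing entry is 132 − 103 = 29.

d = 16, n = 29, q = 20, k = 34, p = 6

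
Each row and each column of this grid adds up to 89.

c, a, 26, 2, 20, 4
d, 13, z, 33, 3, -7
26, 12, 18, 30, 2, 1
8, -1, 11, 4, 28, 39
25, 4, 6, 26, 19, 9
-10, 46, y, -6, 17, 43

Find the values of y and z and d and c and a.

The known cells in column 2 total 74, leaving 89 − 74 = 15 for the blank.
The known cells in row 1 total 67, leaving 89 − 67 = 22 for the blank.
The known cells in column 1 total 71, leaving 89 − 71 = 18 for the blank.
The known cells in row 2 total 60, leaving 89 − 60 = 29 for the blank.
The known cells in row 6 total 90, leaving 89 − 90 = -1 for the blank.

y = -1, z = 29, d = 18, c = 22, a = 15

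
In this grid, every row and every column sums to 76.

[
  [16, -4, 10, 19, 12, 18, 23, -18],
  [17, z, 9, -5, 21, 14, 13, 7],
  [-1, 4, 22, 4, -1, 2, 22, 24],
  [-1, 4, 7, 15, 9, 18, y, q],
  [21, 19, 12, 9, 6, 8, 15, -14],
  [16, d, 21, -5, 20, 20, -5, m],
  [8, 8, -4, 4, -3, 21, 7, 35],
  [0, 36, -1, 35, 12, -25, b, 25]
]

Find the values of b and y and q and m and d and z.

Row 2 has 17 + 9 − 5 + 21 + 14 + 13 + 7 = 76; the blank must be 76 − 76 = 0.
Column 2 has -4 + 0 + 4 + 4 + 19 + 8 + 36 = 67; the blank must be 76 − 67 = 9.
Row 6 has 16 + 9 + 21 − 5 + 20 + 20 − 5 = 76; the blank must be 76 − 76 = 0.
Column 8 has -18 + 7 + 24 − 14 + 0 + 35 + 25 = 59; the blank must be 76 − 59 = 17.
Row 8 has 0 + 36 − 1 + 35 + 12 − 25 + 25 = 82; the blank must be 76 − 82 = -6.
Row 4 has -1 + 4 + 7 + 15 + 9 + 18 + 17 = 69; the blank must be 76 − 69 = 7.

b = -6, y = 7, q = 17, m = 0, d = 9, z = 0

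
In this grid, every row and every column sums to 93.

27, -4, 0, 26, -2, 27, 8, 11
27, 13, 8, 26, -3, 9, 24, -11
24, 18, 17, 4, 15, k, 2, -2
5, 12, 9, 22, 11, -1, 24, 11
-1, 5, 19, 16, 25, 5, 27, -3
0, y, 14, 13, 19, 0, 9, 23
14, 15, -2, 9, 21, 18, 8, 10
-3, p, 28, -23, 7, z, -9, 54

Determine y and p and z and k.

y = 15, p = 19, z = 20, k = 15

Row 3 has 24 + 18 + 17 + 4 + 15 + 2 − 2 = 78; the blank must be 93 − 78 = 15.
Column 6 has 27 + 9 + 15 − 1 + 5 + 0 + 18 = 73; the blank must be 93 − 73 = 20.
Row 8 has -3 + 28 − 23 + 7 + 20 − 9 + 54 = 74; the blank must be 93 − 74 = 19.
Row 6 has 0 + 14 + 13 + 19 + 0 + 9 + 23 = 78; the blank must be 93 − 78 = 15.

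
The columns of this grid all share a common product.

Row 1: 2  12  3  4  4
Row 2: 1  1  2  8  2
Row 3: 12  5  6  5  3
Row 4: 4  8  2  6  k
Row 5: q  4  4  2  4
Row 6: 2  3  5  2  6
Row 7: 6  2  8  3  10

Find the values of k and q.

Columns 2 and 4 each multiply to 11520, so every column has product 11520.
Column 5: 4×2×3×4×6×10 = 5760, so the missing entry is 11520 ÷ 5760 = 2.
Column 1: 2×1×12×4×2×6 = 1152, so the missing entry is 11520 ÷ 1152 = 10.

k = 2, q = 10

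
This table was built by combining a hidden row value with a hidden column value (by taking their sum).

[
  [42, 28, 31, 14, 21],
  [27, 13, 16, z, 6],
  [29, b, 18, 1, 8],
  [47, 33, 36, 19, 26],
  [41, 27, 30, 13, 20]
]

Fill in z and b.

The difference between any two rows is the same in every column — this is an addition table with the headers hidden.
Row 2 minus row 1 is 16 − 31 = -15, so its entry in column 4 is 14 + (-15) = -1.
Row 3 minus row 1 is 18 − 31 = -13, so its entry in column 2 is 28 + (-13) = 15.

z = -1, b = 15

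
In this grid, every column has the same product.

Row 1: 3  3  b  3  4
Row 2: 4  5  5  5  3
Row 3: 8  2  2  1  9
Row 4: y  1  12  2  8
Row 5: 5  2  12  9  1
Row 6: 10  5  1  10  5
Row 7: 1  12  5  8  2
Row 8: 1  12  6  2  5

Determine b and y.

b = 1, y = 9

Columns 2 and 4 each multiply to 43200, so every column has product 43200.
Column 3: 5×2×12×12×1×5×6 = 43200, so the missing entry is 43200 ÷ 43200 = 1.
Column 1: 3×4×8×5×10×1×1 = 4800, so the missing entry is 43200 ÷ 4800 = 9.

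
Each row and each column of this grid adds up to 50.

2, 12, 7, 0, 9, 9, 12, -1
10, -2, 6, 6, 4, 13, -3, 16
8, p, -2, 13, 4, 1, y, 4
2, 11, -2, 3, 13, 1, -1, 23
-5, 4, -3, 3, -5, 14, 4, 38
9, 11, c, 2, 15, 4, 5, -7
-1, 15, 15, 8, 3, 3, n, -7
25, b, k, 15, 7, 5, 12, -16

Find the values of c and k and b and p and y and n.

The known cells in row 7 total 36, leaving 50 − 36 = 14 for the blank.
The known cells in column 7 total 43, leaving 50 − 43 = 7 for the blank.
The known cells in row 3 total 35, leaving 50 − 35 = 15 for the blank.
The known cells in column 2 total 66, leaving 50 − 66 = -16 for the blank.
The known cells in row 8 total 32, leaving 50 − 32 = 18 for the blank.
The known cells in row 6 total 39, leaving 50 − 39 = 11 for the blank.

c = 11, k = 18, b = -16, p = 15, y = 7, n = 14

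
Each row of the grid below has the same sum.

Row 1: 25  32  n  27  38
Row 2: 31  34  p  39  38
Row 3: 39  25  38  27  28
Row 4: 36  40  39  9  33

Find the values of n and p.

n = 35, p = 15

Rows 3 and 4 both add up to 157, so every row sums to 157.
Row 1: 25 + 32 + 27 + 38 = 122, so the missing entry is 157 − 122 = 35.
Row 2: 31 + 34 + 39 + 38 = 142, so the missing entry is 157 − 142 = 15.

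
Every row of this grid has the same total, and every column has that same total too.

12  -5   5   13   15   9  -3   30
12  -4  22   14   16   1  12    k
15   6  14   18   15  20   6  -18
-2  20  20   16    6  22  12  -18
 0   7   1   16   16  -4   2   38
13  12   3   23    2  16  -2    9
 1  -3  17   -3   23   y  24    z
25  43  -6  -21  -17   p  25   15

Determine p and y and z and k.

Rows 1 and 3 both sum to 76, so that's the common total.
Row 8: 25 + 43 − 6 − 21 − 17 + 25 + 15 = 64, so its missing entry is 76 − 64 = 12.
Row 2: 12 − 4 + 22 + 14 + 16 + 1 + 12 = 73, so its missing entry is 76 − 73 = 3.
Column 8: 30 + 3 − 18 − 18 + 38 + 9 + 15 = 59, so its missing entry is 76 − 59 = 17.
Row 7: 1 − 3 + 17 − 3 + 23 + 24 + 17 = 76, so its missing entry is 76 − 76 = 0.

p = 12, y = 0, z = 17, k = 3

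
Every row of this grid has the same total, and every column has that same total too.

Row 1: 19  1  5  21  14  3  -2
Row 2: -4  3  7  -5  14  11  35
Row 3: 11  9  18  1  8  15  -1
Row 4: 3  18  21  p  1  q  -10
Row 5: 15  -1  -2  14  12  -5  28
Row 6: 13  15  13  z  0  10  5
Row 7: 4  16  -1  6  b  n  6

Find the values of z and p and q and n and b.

Rows 1 and 2 both sum to 61, so that's the common total.
Column 5: 14 + 14 + 8 + 1 + 12 + 0 = 49, so its missing entry is 61 − 49 = 12.
Row 7: 4 + 16 − 1 + 6 + 12 + 6 = 43, so its missing entry is 61 − 43 = 18.
Row 6: 13 + 15 + 13 + 0 + 10 + 5 = 56, so its missing entry is 61 − 56 = 5.
Column 4: 21 − 5 + 1 + 14 + 5 + 6 = 42, so its missing entry is 61 − 42 = 19.
Row 4: 3 + 18 + 21 + 19 + 1 − 10 = 52, so its missing entry is 61 − 52 = 9.

z = 5, p = 19, q = 9, n = 18, b = 12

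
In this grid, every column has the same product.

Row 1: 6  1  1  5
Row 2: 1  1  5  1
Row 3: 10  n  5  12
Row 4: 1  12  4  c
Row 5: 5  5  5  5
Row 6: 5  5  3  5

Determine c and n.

Columns 1 and 3 each multiply to 1500, so every column has product 1500.
Column 4: 5×1×12×5×5 = 1500, so the missing entry is 1500 ÷ 1500 = 1.
Column 2: 1×1×12×5×5 = 300, so the missing entry is 1500 ÷ 300 = 5.

c = 1, n = 5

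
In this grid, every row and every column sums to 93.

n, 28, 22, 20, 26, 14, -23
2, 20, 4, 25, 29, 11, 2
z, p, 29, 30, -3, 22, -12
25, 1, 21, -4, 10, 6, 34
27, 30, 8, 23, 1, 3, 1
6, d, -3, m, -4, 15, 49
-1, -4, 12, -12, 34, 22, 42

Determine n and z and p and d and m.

n = 6, z = 28, p = -1, d = 19, m = 11

Row 1 has 28 + 22 + 20 + 26 + 14 − 23 = 87; the blank must be 93 − 87 = 6.
Column 1 has 6 + 2 + 25 + 27 + 6 − 1 = 65; the blank must be 93 − 65 = 28.
Row 3 has 28 + 29 + 30 − 3 + 22 − 12 = 94; the blank must be 93 − 94 = -1.
Column 2 has 28 + 20 − 1 + 1 + 30 − 4 = 74; the blank must be 93 − 74 = 19.
Row 6 has 6 + 19 − 3 − 4 + 15 + 49 = 82; the blank must be 93 − 82 = 11.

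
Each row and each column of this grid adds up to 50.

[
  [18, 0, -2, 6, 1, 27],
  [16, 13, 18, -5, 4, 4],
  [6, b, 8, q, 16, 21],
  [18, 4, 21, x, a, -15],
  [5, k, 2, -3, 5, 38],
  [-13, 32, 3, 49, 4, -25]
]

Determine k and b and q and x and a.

k = 3, b = -2, q = 1, x = 2, a = 20

Column 5 has 1 + 4 + 16 + 5 + 4 = 30; the blank must be 50 − 30 = 20.
Row 4 has 18 + 4 + 21 + 20 − 15 = 48; the blank must be 50 − 48 = 2.
Column 4 has 6 − 5 + 2 − 3 + 49 = 49; the blank must be 50 − 49 = 1.
Row 3 has 6 + 8 + 1 + 16 + 21 = 52; the blank must be 50 − 52 = -2.
Row 5 has 5 + 2 − 3 + 5 + 38 = 47; the blank must be 50 − 47 = 3.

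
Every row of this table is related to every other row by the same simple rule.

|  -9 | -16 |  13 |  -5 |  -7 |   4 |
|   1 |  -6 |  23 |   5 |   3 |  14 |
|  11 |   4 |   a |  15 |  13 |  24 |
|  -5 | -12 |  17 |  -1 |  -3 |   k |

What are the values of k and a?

The difference between any two rows is the same in every column — this is an addition table with the headers hidden.
Row 4 minus row 1 is -12 − (-16) = 4, so its entry in column 6 is 4 + 4 = 8.
Row 3 minus row 1 is 4 − (-16) = 20, so its entry in column 3 is 13 + 20 = 33.

k = 8, a = 33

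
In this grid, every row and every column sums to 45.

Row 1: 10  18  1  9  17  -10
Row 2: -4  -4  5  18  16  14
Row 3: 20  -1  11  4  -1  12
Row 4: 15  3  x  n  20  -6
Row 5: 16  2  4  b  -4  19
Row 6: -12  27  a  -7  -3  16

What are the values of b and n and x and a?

The known cells in row 6 total 21, leaving 45 − 21 = 24 for the blank.
The known cells in column 3 total 45, leaving 45 − 45 = 0 for the blank.
The known cells in row 4 total 32, leaving 45 − 32 = 13 for the blank.
The known cells in row 5 total 37, leaving 45 − 37 = 8 for the blank.

b = 8, n = 13, x = 0, a = 24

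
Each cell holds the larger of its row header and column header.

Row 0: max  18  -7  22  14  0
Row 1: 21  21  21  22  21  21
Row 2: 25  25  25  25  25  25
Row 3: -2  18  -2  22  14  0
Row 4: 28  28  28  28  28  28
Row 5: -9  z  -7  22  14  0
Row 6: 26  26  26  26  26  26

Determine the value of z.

18

max(-9, 18) = 18.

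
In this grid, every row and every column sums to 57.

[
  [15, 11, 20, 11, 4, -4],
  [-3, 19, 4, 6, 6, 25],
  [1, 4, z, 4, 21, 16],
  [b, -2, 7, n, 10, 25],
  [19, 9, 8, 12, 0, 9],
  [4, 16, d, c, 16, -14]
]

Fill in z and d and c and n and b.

Column 1: 15 − 3 + 1 + 19 + 4 = 36, so its missing entry is 57 − 36 = 21.
Row 4: 21 − 2 + 7 + 10 + 25 = 61, so its missing entry is 57 − 61 = -4.
Row 3: 1 + 4 + 4 + 21 + 16 = 46, so its missing entry is 57 − 46 = 11.
Column 4: 11 + 6 + 4 − 4 + 12 = 29, so its missing entry is 57 − 29 = 28.
Row 6: 4 + 16 + 28 + 16 − 14 = 50, so its missing entry is 57 − 50 = 7.

z = 11, d = 7, c = 28, n = -4, b = 21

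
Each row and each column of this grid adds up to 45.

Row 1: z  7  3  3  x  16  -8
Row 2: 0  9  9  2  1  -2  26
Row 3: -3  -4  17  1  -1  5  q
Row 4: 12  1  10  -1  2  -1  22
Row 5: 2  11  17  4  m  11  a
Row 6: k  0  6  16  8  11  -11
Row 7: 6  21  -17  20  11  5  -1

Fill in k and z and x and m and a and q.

k = 15, z = 13, x = 11, m = 13, a = -13, q = 30

The known cells in row 6 total 30, leaving 45 − 30 = 15 for the blank.
The known cells in column 1 total 32, leaving 45 − 32 = 13 for the blank.
The known cells in row 1 total 34, leaving 45 − 34 = 11 for the blank.
The known cells in column 5 total 32, leaving 45 − 32 = 13 for the blank.
The known cells in row 5 total 58, leaving 45 − 58 = -13 for the blank.
The known cells in row 3 total 15, leaving 45 − 15 = 30 for the blank.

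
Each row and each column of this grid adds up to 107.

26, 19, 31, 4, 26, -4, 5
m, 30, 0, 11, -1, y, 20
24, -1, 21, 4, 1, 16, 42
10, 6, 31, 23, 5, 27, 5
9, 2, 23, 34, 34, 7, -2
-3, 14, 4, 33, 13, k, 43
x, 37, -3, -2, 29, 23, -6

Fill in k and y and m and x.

k = 3, y = 35, m = 12, x = 29

The known cells in row 6 total 104, leaving 107 − 104 = 3 for the blank.
The known cells in row 7 total 78, leaving 107 − 78 = 29 for the blank.
The known cells in column 1 total 95, leaving 107 − 95 = 12 for the blank.
The known cells in row 2 total 72, leaving 107 − 72 = 35 for the blank.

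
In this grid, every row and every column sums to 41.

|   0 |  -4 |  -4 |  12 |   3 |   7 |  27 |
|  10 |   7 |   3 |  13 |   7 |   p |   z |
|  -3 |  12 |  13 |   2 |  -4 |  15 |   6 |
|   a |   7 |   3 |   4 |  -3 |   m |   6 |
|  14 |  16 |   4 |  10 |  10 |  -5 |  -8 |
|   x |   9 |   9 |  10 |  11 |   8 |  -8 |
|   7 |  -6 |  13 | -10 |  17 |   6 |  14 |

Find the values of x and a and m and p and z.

Row 6 has 9 + 9 + 10 + 11 + 8 − 8 = 39; the blank must be 41 − 39 = 2.
Column 1 has 0 + 10 − 3 + 14 + 2 + 7 = 30; the blank must be 41 − 30 = 11.
Column 7 has 27 + 6 + 6 − 8 − 8 + 14 = 37; the blank must be 41 − 37 = 4.
Row 2 has 10 + 7 + 3 + 13 + 7 + 4 = 44; the blank must be 41 − 44 = -3.
Row 4 has 11 + 7 + 3 + 4 − 3 + 6 = 28; the blank must be 41 − 28 = 13.

x = 2, a = 11, m = 13, p = -3, z = 4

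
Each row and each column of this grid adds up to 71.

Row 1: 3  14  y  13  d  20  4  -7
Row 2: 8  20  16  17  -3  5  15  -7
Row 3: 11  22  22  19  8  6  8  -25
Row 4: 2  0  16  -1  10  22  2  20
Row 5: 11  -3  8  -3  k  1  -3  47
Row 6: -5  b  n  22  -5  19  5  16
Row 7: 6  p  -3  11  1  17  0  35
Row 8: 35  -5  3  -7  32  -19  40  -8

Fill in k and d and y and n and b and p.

k = 13, d = 15, y = 9, n = 0, b = 19, p = 4

Row 5: 11 − 3 + 8 − 3 + 1 − 3 + 47 = 58, so its missing entry is 71 − 58 = 13.
Column 5: -3 + 8 + 10 + 13 − 5 + 1 + 32 = 56, so its missing entry is 71 − 56 = 15.
Row 7: 6 − 3 + 11 + 1 + 17 + 0 + 35 = 67, so its missing entry is 71 − 67 = 4.
Column 2: 14 + 20 + 22 + 0 − 3 + 4 − 5 = 52, so its missing entry is 71 − 52 = 19.
Row 1: 3 + 14 + 13 + 15 + 20 + 4 − 7 = 62, so its missing entry is 71 − 62 = 9.
Row 6: -5 + 19 + 22 − 5 + 19 + 5 + 16 = 71, so its missing entry is 71 − 71 = 0.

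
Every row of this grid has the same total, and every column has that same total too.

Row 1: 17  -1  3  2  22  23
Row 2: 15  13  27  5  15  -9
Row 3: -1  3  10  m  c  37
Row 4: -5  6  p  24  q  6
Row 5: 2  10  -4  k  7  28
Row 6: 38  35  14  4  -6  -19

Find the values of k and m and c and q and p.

Rows 1 and 2 both sum to 66, so that's the common total.
Row 5: 2 + 10 − 4 + 7 + 28 = 43, so its missing entry is 66 − 43 = 23.
Column 4: 2 + 5 + 24 + 23 + 4 = 58, so its missing entry is 66 − 58 = 8.
Row 3: -1 + 3 + 10 + 8 + 37 = 57, so its missing entry is 66 − 57 = 9.
Column 5: 22 + 15 + 9 + 7 − 6 = 47, so its missing entry is 66 − 47 = 19.
Row 4: -5 + 6 + 24 + 19 + 6 = 50, so its missing entry is 66 − 50 = 16.

k = 23, m = 8, c = 9, q = 19, p = 16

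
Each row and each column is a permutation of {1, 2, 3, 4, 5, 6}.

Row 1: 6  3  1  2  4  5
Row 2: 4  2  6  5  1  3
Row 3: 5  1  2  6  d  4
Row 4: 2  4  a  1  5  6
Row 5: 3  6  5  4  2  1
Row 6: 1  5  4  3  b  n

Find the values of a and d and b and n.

Cell (6,6): column 6 already has {1, 3, 4, 5, 6} → 2.
Cell (6,5): row 6 already has {1, 2, 3, 4, 5} → 6.
At (row 3, col 5): row 3 already has {1, 2, 4, 5, 6}, so the value is 3.
Cell (4,3): row 4 already has {1, 2, 4, 5, 6} → 3.

a = 3, d = 3, b = 6, n = 2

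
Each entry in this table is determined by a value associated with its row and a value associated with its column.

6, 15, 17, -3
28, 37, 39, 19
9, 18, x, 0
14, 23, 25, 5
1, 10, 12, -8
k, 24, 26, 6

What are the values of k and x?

The difference between any two rows is the same in every column — this is an addition table with the headers hidden.
Row 6 minus row 1 is 24 − 15 = 9, so its entry in column 1 is 6 + 9 = 15.
Row 3 minus row 1 is 18 − 15 = 3, so its entry in column 3 is 17 + 3 = 20.

k = 15, x = 20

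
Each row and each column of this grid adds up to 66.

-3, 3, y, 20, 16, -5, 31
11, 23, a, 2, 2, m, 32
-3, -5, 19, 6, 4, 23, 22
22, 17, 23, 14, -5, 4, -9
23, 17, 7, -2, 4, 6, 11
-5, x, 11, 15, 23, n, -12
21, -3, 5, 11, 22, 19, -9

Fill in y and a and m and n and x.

y = 4, a = -3, m = -1, n = 20, x = 14

The known cells in column 2 total 52, leaving 66 − 52 = 14 for the blank.
The known cells in row 6 total 46, leaving 66 − 46 = 20 for the blank.
The known cells in column 6 total 67, leaving 66 − 67 = -1 for the blank.
The known cells in row 2 total 69, leaving 66 − 69 = -3 for the blank.
The known cells in row 1 total 62, leaving 66 − 62 = 4 for the blank.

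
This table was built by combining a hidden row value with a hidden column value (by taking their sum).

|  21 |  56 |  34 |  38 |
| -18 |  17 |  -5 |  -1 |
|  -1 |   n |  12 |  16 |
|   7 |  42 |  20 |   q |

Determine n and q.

The difference between any two rows is the same in every column — this is an addition table with the headers hidden.
Row 3 minus row 1 is 12 − 34 = -22, so its entry in column 2 is 56 + (-22) = 34.
Row 4 minus row 1 is 20 − 34 = -14, so its entry in column 4 is 38 + (-14) = 24.

n = 34, q = 24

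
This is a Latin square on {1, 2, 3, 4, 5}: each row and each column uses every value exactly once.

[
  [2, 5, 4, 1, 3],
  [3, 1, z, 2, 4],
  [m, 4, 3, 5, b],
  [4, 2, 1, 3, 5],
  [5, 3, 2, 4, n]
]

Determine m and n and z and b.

m = 1, n = 1, z = 5, b = 2

Cell (5,5): row 5 already has {2, 3, 4, 5} → 1.
For row 3, column 5: column 5 already has {1, 3, 4, 5}; that leaves 2.
At (row 2, col 3): row 2 already has {1, 2, 3, 4}, so the value is 5.
For row 3, column 1: row 3 already has {2, 3, 4, 5}; that leaves 1.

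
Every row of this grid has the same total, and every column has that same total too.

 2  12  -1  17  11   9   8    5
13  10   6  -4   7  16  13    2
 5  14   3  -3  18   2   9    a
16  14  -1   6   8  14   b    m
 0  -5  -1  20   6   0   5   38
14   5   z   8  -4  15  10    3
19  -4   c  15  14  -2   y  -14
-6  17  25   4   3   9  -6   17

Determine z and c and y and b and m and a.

Rows 1 and 2 both sum to 63, so that's the common total.
Row 3: 5 + 14 + 3 − 3 + 18 + 2 + 9 = 48, so its missing entry is 63 − 48 = 15.
Column 8: 5 + 2 + 15 + 38 + 3 − 14 + 17 = 66, so its missing entry is 63 − 66 = -3.
Row 4: 16 + 14 − 1 + 6 + 8 + 14 − 3 = 54, so its missing entry is 63 − 54 = 9.
Column 7: 8 + 13 + 9 + 9 + 5 + 10 − 6 = 48, so its missing entry is 63 − 48 = 15.
Row 7: 19 − 4 + 15 + 14 − 2 + 15 − 14 = 43, so its missing entry is 63 − 43 = 20.
Row 6: 14 + 5 + 8 − 4 + 15 + 10 + 3 = 51, so its missing entry is 63 − 51 = 12.

z = 12, c = 20, y = 15, b = 9, m = -3, a = 15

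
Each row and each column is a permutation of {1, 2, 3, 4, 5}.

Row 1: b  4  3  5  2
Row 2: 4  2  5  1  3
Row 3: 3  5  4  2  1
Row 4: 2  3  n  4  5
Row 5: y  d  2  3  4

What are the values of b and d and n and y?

At (row 4, col 3): row 4 already has {2, 3, 4, 5}, so the value is 1.
Cell (5,2): column 2 already has {2, 3, 4, 5} → 1.
At (row 5, col 1): row 5 already has {1, 2, 3, 4}, so the value is 5.
Cell (1,1): row 1 already has {2, 3, 4, 5} → 1.

b = 1, d = 1, n = 1, y = 5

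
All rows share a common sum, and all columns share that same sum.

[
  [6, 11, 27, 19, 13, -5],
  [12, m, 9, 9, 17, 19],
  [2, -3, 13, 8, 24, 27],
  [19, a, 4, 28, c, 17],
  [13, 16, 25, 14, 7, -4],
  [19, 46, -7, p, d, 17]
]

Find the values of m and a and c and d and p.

m = 5, a = -4, c = 7, d = 3, p = -7

Rows 1 and 3 both sum to 71, so that's the common total.
Row 2: 12 + 9 + 9 + 17 + 19 = 66, so its missing entry is 71 − 66 = 5.
Column 2: 11 + 5 − 3 + 16 + 46 = 75, so its missing entry is 71 − 75 = -4.
Row 4: 19 − 4 + 4 + 28 + 17 = 64, so its missing entry is 71 − 64 = 7.
Column 5: 13 + 17 + 24 + 7 + 7 = 68, so its missing entry is 71 − 68 = 3.
Row 6: 19 + 46 − 7 + 3 + 17 = 78, so its missing entry is 71 − 78 = -7.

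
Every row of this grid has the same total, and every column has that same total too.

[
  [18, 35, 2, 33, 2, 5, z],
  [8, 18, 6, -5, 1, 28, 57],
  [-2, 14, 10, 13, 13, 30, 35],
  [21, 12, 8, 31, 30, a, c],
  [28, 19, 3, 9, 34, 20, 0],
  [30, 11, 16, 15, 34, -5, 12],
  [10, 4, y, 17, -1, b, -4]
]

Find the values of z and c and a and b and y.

z = 18, c = -5, a = 16, b = 19, y = 68

Rows 2 and 3 both sum to 113, so that's the common total.
Column 3 has 2 + 6 + 10 + 8 + 3 + 16 = 45; the blank must be 113 − 45 = 68.
Row 7 has 10 + 4 + 68 + 17 − 1 − 4 = 94; the blank must be 113 − 94 = 19.
Row 1 has 18 + 35 + 2 + 33 + 2 + 5 = 95; the blank must be 113 − 95 = 18.
Column 7 has 18 + 57 + 35 + 0 + 12 − 4 = 118; the blank must be 113 − 118 = -5.
Row 4 has 21 + 12 + 8 + 31 + 30 − 5 = 97; the blank must be 113 − 97 = 16.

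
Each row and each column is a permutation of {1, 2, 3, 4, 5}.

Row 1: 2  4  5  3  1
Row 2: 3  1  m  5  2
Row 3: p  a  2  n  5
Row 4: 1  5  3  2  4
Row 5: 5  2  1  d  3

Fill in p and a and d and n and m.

p = 4, a = 3, d = 4, n = 1, m = 4

For row 2, column 3: row 2 already has {1, 2, 3, 5}; that leaves 4.
Cell (3,2): column 2 already has {1, 2, 4, 5} → 3.
At (row 5, col 4): row 5 already has {1, 2, 3, 5}, so the value is 4.
Cell (3,1): column 1 already has {1, 2, 3, 5} → 4.
At (row 3, col 4): row 3 already has {2, 3, 4, 5}, so the value is 1.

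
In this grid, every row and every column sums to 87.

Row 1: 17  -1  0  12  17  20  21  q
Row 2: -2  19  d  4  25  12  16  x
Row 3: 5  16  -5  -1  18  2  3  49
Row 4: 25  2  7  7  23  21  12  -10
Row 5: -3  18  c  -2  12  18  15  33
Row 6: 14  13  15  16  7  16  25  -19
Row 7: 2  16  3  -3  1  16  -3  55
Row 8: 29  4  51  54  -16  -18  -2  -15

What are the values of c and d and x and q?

The known cells in row 1 total 86, leaving 87 − 86 = 1 for the blank.
The known cells in column 8 total 94, leaving 87 − 94 = -7 for the blank.
The known cells in row 2 total 67, leaving 87 − 67 = 20 for the blank.
The known cells in row 5 total 91, leaving 87 − 91 = -4 for the blank.

c = -4, d = 20, x = -7, q = 1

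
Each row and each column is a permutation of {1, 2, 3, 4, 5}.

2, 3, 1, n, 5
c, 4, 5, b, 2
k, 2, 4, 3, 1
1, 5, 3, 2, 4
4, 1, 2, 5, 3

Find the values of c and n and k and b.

c = 3, n = 4, k = 5, b = 1

Cell (1,4): row 1 already has {1, 2, 3, 5} → 4.
At (row 2, col 4): column 4 already has {2, 3, 4, 5}, so the value is 1.
Cell (2,1): row 2 already has {1, 2, 4, 5} → 3.
At (row 3, col 1): row 3 already has {1, 2, 3, 4}, so the value is 5.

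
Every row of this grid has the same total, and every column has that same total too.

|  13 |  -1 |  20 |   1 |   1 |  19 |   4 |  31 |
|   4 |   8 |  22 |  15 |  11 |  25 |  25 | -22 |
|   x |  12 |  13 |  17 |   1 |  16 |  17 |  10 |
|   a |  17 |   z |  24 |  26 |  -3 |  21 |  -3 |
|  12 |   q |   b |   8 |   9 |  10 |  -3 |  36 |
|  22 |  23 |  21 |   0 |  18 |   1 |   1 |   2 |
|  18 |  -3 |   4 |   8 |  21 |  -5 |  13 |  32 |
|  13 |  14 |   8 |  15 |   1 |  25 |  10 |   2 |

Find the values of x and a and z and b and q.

x = 2, a = 4, z = 2, b = -2, q = 18

Rows 1 and 2 both sum to 88, so that's the common total.
The known cells in row 3 total 86, leaving 88 − 86 = 2 for the blank.
The known cells in column 1 total 84, leaving 88 − 84 = 4 for the blank.
The known cells in row 4 total 86, leaving 88 − 86 = 2 for the blank.
The known cells in column 3 total 90, leaving 88 − 90 = -2 for the blank.
The known cells in row 5 total 70, leaving 88 − 70 = 18 for the blank.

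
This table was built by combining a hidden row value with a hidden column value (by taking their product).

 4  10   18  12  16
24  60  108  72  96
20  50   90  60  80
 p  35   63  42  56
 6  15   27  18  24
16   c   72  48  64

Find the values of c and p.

Each row is a constant multiple of every other row — this is a multiplication table with the headers hidden.
Row 6 is 48/12 = 4/1 times row 1, so its entry in column 2 is 10 × 4/1 = 40.
Row 4 is 42/12 = 7/2 times row 1, so its entry in column 1 is 4 × 7/2 = 14.

c = 40, p = 14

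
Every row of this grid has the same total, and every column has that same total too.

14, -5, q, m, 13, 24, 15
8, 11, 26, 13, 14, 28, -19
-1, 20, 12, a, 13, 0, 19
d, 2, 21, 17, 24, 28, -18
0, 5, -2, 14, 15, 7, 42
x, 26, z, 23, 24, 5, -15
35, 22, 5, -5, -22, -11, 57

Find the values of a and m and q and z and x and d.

Rows 2 and 5 both sum to 81, so that's the common total.
Row 4 has 2 + 21 + 17 + 24 + 28 − 18 = 74; the blank must be 81 − 74 = 7.
Row 3 has -1 + 20 + 12 + 13 + 0 + 19 = 63; the blank must be 81 − 63 = 18.
Column 4 has 13 + 18 + 17 + 14 + 23 − 5 = 80; the blank must be 81 − 80 = 1.
Row 1 has 14 − 5 + 1 + 13 + 24 + 15 = 62; the blank must be 81 − 62 = 19.
Column 1 has 14 + 8 − 1 + 7 + 0 + 35 = 63; the blank must be 81 − 63 = 18.
Row 6 has 18 + 26 + 23 + 24 + 5 − 15 = 81; the blank must be 81 − 81 = 0.

a = 18, m = 1, q = 19, z = 0, x = 18, d = 7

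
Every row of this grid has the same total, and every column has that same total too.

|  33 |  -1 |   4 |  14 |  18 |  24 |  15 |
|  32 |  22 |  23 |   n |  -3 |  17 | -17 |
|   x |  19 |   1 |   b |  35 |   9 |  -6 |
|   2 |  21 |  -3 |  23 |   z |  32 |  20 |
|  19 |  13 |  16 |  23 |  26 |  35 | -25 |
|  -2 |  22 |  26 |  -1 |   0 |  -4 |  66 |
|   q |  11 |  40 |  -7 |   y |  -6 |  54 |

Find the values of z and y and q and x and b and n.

z = 12, y = 19, q = -4, x = 27, b = 22, n = 33

Rows 1 and 5 both sum to 107, so that's the common total.
The known cells in row 4 total 95, leaving 107 − 95 = 12 for the blank.
The known cells in column 5 total 88, leaving 107 − 88 = 19 for the blank.
The known cells in row 7 total 111, leaving 107 − 111 = -4 for the blank.
The known cells in column 1 total 80, leaving 107 − 80 = 27 for the blank.
The known cells in row 3 total 85, leaving 107 − 85 = 22 for the blank.
The known cells in row 2 total 74, leaving 107 − 74 = 33 for the blank.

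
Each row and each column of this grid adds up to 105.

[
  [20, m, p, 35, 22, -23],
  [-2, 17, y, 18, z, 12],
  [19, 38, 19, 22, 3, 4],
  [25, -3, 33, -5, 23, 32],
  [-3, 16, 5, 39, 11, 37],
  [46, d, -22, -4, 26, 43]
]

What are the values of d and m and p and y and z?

d = 16, m = 21, p = 30, y = 40, z = 20

The known cells in row 6 total 89, leaving 105 − 89 = 16 for the blank.
The known cells in column 2 total 84, leaving 105 − 84 = 21 for the blank.
The known cells in column 5 total 85, leaving 105 − 85 = 20 for the blank.
The known cells in row 2 total 65, leaving 105 − 65 = 40 for the blank.
The known cells in row 1 total 75, leaving 105 − 75 = 30 for the blank.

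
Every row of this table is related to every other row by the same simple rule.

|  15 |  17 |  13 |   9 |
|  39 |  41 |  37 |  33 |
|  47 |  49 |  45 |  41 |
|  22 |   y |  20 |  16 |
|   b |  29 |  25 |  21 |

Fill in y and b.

y = 24, b = 27

The difference between any two rows is the same in every column — this is an addition table with the headers hidden.
Row 4 minus row 1 is 20 − 13 = 7, so its entry in column 2 is 17 + 7 = 24.
Row 5 minus row 1 is 25 − 13 = 12, so its entry in column 1 is 15 + 12 = 27.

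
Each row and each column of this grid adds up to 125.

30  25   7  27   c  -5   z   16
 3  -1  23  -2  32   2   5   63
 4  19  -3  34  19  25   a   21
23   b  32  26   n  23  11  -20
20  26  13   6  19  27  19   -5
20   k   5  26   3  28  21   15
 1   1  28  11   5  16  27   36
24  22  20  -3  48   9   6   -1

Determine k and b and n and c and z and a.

Row 6: 20 + 5 + 26 + 3 + 28 + 21 + 15 = 118, so its missing entry is 125 − 118 = 7.
Column 2: 25 − 1 + 19 + 26 + 7 + 1 + 22 = 99, so its missing entry is 125 − 99 = 26.
Row 4: 23 + 26 + 32 + 26 + 23 + 11 − 20 = 121, so its missing entry is 125 − 121 = 4.
Column 5: 32 + 19 + 4 + 19 + 3 + 5 + 48 = 130, so its missing entry is 125 − 130 = -5.
Row 1: 30 + 25 + 7 + 27 − 5 − 5 + 16 = 95, so its missing entry is 125 − 95 = 30.
Row 3: 4 + 19 − 3 + 34 + 19 + 25 + 21 = 119, so its missing entry is 125 − 119 = 6.

k = 7, b = 26, n = 4, c = -5, z = 30, a = 6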